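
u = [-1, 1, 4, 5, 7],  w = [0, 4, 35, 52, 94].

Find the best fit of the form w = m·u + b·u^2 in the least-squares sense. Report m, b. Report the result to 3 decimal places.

m = 2.385, b = 1.584

Compute the Gram sums: Σu·u = 92, Σu·u^2 = 532, Σu^2·u^2 = 3284.
For Mᵀw: Σu·w = 1062, Σu^2·w = 6470.
MᵀM·[m, b]ᵀ = Mᵀw becomes [[92, 532]; [532, 3284]]·[m, b]ᵀ = [1062, 6470]ᵀ.
Δ = 92·3284 − 532² = 19104.
m = (1062·3284 − 532·6470)/19104 = 1424/597; b = (92·6470 − 532·1062)/19104 = 1891/1194.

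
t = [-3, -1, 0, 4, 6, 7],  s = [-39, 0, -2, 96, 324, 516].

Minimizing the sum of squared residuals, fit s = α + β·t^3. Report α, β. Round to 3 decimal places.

α = 0.214, β = 1.502

Normal-equation sums: Σ1 = 6, Σt^3 = 595, Σt^3·t^3 = 169131.
Moment sums: Σs = 895, Σt^3·s = 254169.
Normal equations: [[6, 595]; [595, 169131]]·[α, β]ᵀ = [895, 254169]ᵀ.
Eliminating β: 169131·(row 1) − 595·(row 2) gives 660761·α = 169131·895 − 595·254169 = 141690, so α = 141690/660761.
Then β = (254169 − 595·(141690/660761))/169131 = 992489/660761.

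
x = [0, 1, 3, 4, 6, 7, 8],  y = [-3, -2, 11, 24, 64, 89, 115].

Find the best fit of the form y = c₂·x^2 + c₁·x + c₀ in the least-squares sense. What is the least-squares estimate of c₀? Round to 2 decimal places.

Forming MᵀM = [[8131, 1163, 175]; [1163, 175, 29]; [175, 29, 7]] and Mᵀy = [14506, 2054, 298]ᵀ gives MᵀM·[c₂, c₁, c₀]ᵀ = Mᵀy.
Solving the 3×3 system (Gaussian elimination) gives c₂ = 5476/2761, c₁ = -2480/2761, c₀ = -826/251.

c₀ = -3.29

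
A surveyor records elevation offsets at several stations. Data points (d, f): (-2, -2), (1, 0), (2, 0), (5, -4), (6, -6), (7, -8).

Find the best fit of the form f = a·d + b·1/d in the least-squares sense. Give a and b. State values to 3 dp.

a = -1.045, b = 2.724

XᵀX·[a, b]ᵀ = Xᵀf reads: 119·a + 6·b = -108;  6·a + (70039/44100)·b = -68/35.
Δ = 119·(70039/44100) − 6² = 963863/6300.
a = ((-108)·(70039/44100) − 6·(-68/35))/(963863/6300) = -7050132/6747041; b = (119·(-68/35) − 6·(-108))/(963863/6300) = 2625840/963863.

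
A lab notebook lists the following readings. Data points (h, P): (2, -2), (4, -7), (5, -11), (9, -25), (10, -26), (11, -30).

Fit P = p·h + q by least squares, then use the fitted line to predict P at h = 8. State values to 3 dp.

The normal system XᵀX·[p, q]ᵀ = XᵀP is [[347, 41]; [41, 6]]·[p, q]ᵀ = [-902, -101]ᵀ.
Δ = 347·6 − 41² = 401.
p = ((-902)·6 − 41·(-101))/401 = -1271/401; q = (347·(-101) − 41·(-902))/401 = 1935/401.
At h = 8: P̂ = (-1271/401)·(8) + (1935/401)·(1) = -8233/401.

P̂ = -20.531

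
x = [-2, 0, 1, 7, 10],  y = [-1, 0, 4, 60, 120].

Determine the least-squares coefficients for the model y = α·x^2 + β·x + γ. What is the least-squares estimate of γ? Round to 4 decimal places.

From the data, Σx^2·x^2 = 12418, Σx^2·x = 1336, Σx^2 = 154, Σx·x = 154, Σx = 16, Σ1 = 5.
For Aᵀy: Σx^2·y = 14940, Σx·y = 1626, Σy = 183.
Solving the 3×3 system (Gaussian elimination) gives α = 32977/32493, β = 58361/32493, γ = -4401/10831.

γ = -0.4063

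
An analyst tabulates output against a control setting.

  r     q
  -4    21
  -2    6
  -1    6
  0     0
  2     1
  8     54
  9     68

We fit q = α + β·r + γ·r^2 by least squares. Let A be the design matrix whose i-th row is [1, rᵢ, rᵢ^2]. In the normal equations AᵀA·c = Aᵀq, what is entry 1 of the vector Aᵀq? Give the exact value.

Entry 1 ↔ basis 1, so (Aᵀq)_{1} = Σᵢ qᵢ = (1)·(21) + (1)·(6) + (1)·(6) + (1)·(0) + (1)·(1) + (1)·(54) + (1)·(68) = 156.

156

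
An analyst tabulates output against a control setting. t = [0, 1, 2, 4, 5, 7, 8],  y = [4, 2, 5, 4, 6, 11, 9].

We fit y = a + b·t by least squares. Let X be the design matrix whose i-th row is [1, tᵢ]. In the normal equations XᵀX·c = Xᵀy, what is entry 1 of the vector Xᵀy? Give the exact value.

41

Entry 1 ↔ basis 1, so (Xᵀy)_{1} = Σᵢ yᵢ = (1)·(4) + (1)·(2) + (1)·(5) + (1)·(4) + (1)·(6) + (1)·(11) + (1)·(9) = 41.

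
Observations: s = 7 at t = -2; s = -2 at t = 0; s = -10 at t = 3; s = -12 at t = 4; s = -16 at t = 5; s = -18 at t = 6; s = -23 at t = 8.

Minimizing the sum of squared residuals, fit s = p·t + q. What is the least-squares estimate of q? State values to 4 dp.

q = -0.5179

Forming MᵀM = [[154, 24]; [24, 7]] and Mᵀs = [-464, -74]ᵀ gives MᵀM·[p, q]ᵀ = Mᵀs.
Eliminating q: 7·(row 1) − 24·(row 2) gives 502·p = 7·(-464) − 24·(-74) = -1472, so p = -736/251.
Then q = ((-74) − 24·(-736/251))/7 = -130/251.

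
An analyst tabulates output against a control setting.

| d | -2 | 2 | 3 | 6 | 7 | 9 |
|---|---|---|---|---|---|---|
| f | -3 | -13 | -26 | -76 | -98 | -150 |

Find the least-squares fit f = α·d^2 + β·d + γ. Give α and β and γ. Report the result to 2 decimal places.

Entries of MᵀM: Σd^2·d^2 = 10371, Σd^2·d = 1315, Σd^2 = 183, Σd·d = 183, Σd = 25, Σ1 = 6.
Moment sums: Σd^2·f = -19986, Σd·f = -2590, Σf = -366.
Row-reducing yields α = -53567/36158, β = -113055/36158, γ = -50391/18079.

α = -1.48, β = -3.13, γ = -2.79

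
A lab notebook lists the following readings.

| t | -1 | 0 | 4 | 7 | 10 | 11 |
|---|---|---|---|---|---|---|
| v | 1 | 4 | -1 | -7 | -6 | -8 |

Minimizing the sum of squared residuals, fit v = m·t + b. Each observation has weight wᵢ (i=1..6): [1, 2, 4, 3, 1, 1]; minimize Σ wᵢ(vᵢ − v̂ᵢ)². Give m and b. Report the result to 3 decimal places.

XᵀWX·[m, b]ᵀ = XᵀWv reads: 433·m + 57·b = -312;  57·m + 12·b = -30.
Δ = 433·12 − 57² = 1947.
m = ((-312)·12 − 57·(-30))/1947 = -678/649; b = (433·(-30) − 57·(-312))/1947 = 1598/649.

m = -1.045, b = 2.462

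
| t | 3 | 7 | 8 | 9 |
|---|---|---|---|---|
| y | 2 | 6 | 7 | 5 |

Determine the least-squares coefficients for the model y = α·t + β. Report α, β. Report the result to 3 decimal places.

Compute the Gram sums: Σt·t = 203, Σt = 27, Σ1 = 4.
For Xᵀy: Σt·y = 149, Σy = 20.
XᵀX·[α, β]ᵀ = Xᵀy becomes [[203, 27]; [27, 4]]·[α, β]ᵀ = [149, 20]ᵀ.
Eliminating β: 4·(row 1) − 27·(row 2) gives 83·α = 4·149 − 27·20 = 56, so α = 56/83.
Then β = (20 − 27·(56/83))/4 = 37/83.

α = 0.675, β = 0.446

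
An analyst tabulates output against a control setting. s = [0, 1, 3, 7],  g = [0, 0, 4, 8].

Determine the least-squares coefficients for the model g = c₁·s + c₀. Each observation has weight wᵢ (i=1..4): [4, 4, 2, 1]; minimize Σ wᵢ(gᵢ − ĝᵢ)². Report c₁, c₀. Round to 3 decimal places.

c₁ = 1.236, c₀ = -0.455

The normal system MᵀWM·[c₁, c₀]ᵀ = MᵀWg is [[71, 17]; [17, 11]]·[c₁, c₀]ᵀ = [80, 16]ᵀ.
Eliminating c₀: 11·(row 1) − 17·(row 2) gives 492·c₁ = 11·80 − 17·16 = 608, so c₁ = 152/123.
Then c₀ = (16 − 17·(152/123))/11 = -56/123.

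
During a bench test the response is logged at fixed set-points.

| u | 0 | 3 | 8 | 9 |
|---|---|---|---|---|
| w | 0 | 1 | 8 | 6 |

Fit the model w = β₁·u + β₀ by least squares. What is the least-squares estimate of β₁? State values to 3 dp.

With design matrix M, MᵀM = [[154, 20]; [20, 4]] and Mᵀw = [121, 15]ᵀ.
Eliminating β₀: 4·(row 1) − 20·(row 2) gives 216·β₁ = 4·121 − 20·15 = 184, so β₁ = 23/27.
Then β₀ = (15 − 20·(23/27))/4 = -55/108.

β₁ = 0.852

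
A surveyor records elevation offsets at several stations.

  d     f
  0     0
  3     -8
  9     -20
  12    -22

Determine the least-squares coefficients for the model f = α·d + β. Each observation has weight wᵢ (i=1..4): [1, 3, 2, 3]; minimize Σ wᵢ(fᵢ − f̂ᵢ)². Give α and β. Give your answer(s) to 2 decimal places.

α = -1.74, β = -2.23

Forming MᵀWM = [[621, 63]; [63, 9]] and MᵀWf = [-1224, -130]ᵀ gives MᵀWM·[α, β]ᵀ = MᵀWf.
det = 621·9 − 63² = 1620.
α = ((-1224)·9 − 63·(-130))/1620 = -157/90; β = (621·(-130) − 63·(-1224))/1620 = -67/30.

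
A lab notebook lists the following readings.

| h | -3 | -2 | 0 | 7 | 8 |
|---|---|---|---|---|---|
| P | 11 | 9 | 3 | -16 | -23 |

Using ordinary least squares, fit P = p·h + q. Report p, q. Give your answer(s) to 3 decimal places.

p = -2.972, q = 2.743

Normal-equation sums: Σh·h = 126, Σh = 10, Σ1 = 5.
For XᵀP: Σh·P = -347, ΣP = -16.
Determinant 126·5 − 10² = 530.
p = ((-347)·5 − 10·(-16))/530 = -315/106; q = (126·(-16) − 10·(-347))/530 = 727/265.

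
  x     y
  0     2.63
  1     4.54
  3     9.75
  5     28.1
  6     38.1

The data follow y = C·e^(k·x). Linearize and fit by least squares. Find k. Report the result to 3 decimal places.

k = 0.449

Let Y = ln y. Fitting Y = k·x + ln C by least squares:
AᵀA = [[71.0000, 15.0000]; [15.0000, 5]], rhs = [46.8649, 11.7332]ᵀ  (here Σx = 15.0000, Σ(x)² = 71.0000, Σln y = 11.7332, Σx·ln y = 46.8649).
Solving (det = 130.0000): k = 0.44867, ln C = 1.00063.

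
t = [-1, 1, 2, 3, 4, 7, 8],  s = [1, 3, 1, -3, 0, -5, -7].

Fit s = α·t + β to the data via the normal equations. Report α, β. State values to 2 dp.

Setting ∂/∂α … = 0 gives: 144·α + 24·β = -96;  24·α + 7·β = -10.
Determinant 144·7 − 24² = 432.
α = ((-96)·7 − 24·(-10))/432 = -1; β = (144·(-10) − 24·(-96))/432 = 2.

α = -1.00, β = 2.00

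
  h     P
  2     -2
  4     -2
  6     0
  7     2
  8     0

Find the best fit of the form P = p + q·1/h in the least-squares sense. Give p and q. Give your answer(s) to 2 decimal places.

From the data, Σ1 = 5, Σ1/h = 199/168, Σ1/h·1/h = 10621/28224.
For AᵀP: ΣP = -2, Σ1/h·P = -17/14.
AᵀA·[p, q]ᵀ = AᵀP becomes [[5, 199/168]; [199/168, 10621/28224]]·[p, q]ᵀ = [-2, -17/14]ᵀ.
Eliminating q: (10621/28224)·(row 1) − (199/168)·(row 2) gives (211/441)·p = (10621/28224)·(-2) − (199/168)·(-17/14) = 9677/14112, so p = 9677/6752.
Then q = ((-17/14) − (199/168)·(9677/6752))/(10621/28224) = -6531/844.

p = 1.43, q = -7.74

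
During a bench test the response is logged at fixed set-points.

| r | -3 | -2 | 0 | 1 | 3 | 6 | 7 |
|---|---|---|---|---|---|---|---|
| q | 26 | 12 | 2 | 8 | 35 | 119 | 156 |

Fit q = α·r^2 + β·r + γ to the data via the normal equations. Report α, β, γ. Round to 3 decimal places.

Compute the Gram sums: Σr^2·r^2 = 3876, Σr^2·r = 552, Σr^2 = 108, Σr·r = 108, Σr = 12, Σ1 = 7.
Right-hand side: Σr^2·q = 12533, Σr·q = 1817, Σq = 358.
Normal equations: [[3876, 552, 108]; [552, 108, 12]; [108, 12, 7]]·[α, β, γ]ᵀ = [12533, 1817, 358]ᵀ.
Inverting the 3×3 Gram matrix, [α, β, γ]ᵀ = [99985/34188, 50987/34188, 1410/407]ᵀ.

α = 2.925, β = 1.491, γ = 3.464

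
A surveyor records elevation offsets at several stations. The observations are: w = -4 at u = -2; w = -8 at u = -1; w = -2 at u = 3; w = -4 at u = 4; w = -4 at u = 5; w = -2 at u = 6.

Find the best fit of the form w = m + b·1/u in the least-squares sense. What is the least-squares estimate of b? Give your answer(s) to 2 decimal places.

b = 3.47

The normal equations are: 6·m + (-11/20)·b = -24;  (-11/20)·m + (5369/3600)·b = 36/5.
Δ = 6·(5369/3600) − (-11/20)² = 415/48.
m = ((-24)·(5369/3600) − (-11/20)·(36/5))/(415/48) = -1528/415; b = (6·(36/5) − (-11/20)·(-24))/(415/48) = 288/83.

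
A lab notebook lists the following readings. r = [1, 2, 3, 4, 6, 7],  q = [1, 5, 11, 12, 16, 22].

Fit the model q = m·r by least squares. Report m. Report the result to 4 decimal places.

m = 2.9739

XᵀX·[m]ᵀ = Xᵀq reads: 115·m = 342.
Hence m = 342 / 115 ≈ 2.97391.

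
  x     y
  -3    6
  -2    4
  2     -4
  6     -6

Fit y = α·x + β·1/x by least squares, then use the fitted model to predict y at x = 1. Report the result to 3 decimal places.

The normal equations are: 53·α + 4·β = -70;  4·α + (23/36)·β = -7.
Determinant 53·(23/36) − 4² = 643/36.
α = ((-70)·(23/36) − 4·(-7))/(643/36) = -602/643; β = (53·(-7) − 4·(-70))/(643/36) = -3276/643.
At x = 1: ŷ = (-602/643)·(1) + (-3276/643)·(1) = -3878/643.

ŷ = -6.031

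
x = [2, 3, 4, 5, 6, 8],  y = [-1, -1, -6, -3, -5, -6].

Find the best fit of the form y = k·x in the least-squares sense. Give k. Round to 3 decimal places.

k = -0.792

Forming AᵀA = [[154]] and Aᵀy = [-122]ᵀ gives AᵀA·[k]ᵀ = Aᵀy.
Hence k = -122 / 154 ≈ -0.792208.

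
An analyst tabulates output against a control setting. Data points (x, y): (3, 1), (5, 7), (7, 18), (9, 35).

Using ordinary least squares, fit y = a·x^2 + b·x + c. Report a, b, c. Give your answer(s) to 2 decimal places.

AᵀA·[a, b, c]ᵀ = Aᵀy reads: 9668·a + 1224·b + 164·c = 3901;  1224·a + 164·b + 24·c = 479;  164·a + 24·b + 4·c = 61.
(Σx^2·x^2 = 9668, Σx^2·x = 1224, Σx^2 = 164, Σx·x = 164, Σx = 24, Σ1 = 4, Σx^2·y = 3901, Σx·y = 479, Σy = 61.)
Row-reducing yields a = 11/16, b = -13/5, c = 213/80.

a = 0.69, b = -2.60, c = 2.66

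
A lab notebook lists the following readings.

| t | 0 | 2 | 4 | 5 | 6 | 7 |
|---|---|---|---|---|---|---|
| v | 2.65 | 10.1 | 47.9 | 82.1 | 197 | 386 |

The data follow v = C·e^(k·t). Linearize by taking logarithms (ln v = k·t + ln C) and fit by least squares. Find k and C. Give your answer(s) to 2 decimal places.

Linearized form: ln v = k·t + ln C. From the 6 transformed points,
AᵀA = [[130.0000, 24.0000]; [24.0000, 6]], rhs = [115.5313, 22.8032]ᵀ  (here Σt = 24.0000, Σ(t)² = 130.0000, Σln v = 22.8032, Σt·ln v = 115.5313).
Solving (det = 204.0000): k = 0.71525, ln C = 0.93953, so C = exp(0.93953) = 2.55877.

k = 0.72, C = 2.56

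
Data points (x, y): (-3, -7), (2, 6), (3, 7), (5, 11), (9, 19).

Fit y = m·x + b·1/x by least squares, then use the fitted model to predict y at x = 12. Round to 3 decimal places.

ŷ = 25.032

Forming MᵀM = [[128, 5]; [5, 4249/8100]] and Mᵀy = [280, 539/45]ᵀ gives MᵀM·[m, b]ᵀ = Mᵀy.
det = 128·(4249/8100) − 5² = 85343/2025.
m = (280·(4249/8100) − 5·(539/45))/(85343/2025) = 176155/85343; b = (128·(539/45) − 5·280)/(85343/2025) = 269640/85343.
At x = 12: ŷ = (176155/85343)·(12) + (269640/85343)·(1/12) = 2136330/85343.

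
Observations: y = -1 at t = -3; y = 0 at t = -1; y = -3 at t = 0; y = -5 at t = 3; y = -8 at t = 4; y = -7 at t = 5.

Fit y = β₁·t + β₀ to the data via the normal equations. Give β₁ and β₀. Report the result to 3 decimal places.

The normal system XᵀX·[β₁, β₀]ᵀ = Xᵀy is [[60, 8]; [8, 6]]·[β₁, β₀]ᵀ = [-79, -24]ᵀ.
Δ = 60·6 − 8² = 296.
β₁ = ((-79)·6 − 8·(-24))/296 = -141/148; β₀ = (60·(-24) − 8·(-79))/296 = -101/37.

β₁ = -0.953, β₀ = -2.730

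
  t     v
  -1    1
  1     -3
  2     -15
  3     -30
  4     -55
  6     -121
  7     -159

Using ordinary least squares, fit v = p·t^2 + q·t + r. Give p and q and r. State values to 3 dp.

From the data, Σt^2·t^2 = 4052, Σt^2·t = 658, Σt^2 = 116, Σt·t = 116, Σt = 22, Σ1 = 7.
And Σt^2·v = -13359, Σt·v = -2183, Σv = -382.
Solving the 3×3 system (Gaussian elimination) gives p = -143755/47922, q = -104533/47922, r = 15931/7987.

p = -3.000, q = -2.181, r = 1.995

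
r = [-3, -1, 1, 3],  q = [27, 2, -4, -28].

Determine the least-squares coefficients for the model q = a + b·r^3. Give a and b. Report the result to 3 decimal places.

a = -0.750, b = -1.021

Entries of MᵀM: Σ1 = 4, Σr^3 = 0, Σr^3·r^3 = 1460.
Moment sums: Σq = -3, Σr^3·q = -1491.
Normal equations: [[4, 0]; [0, 1460]]·[a, b]ᵀ = [-3, -1491]ᵀ.
det = 4·1460 − 0² = 5840.
a = ((-3)·1460 − 0·(-1491))/5840 = -3/4; b = (4·(-1491) − 0·(-3))/5840 = -1491/1460.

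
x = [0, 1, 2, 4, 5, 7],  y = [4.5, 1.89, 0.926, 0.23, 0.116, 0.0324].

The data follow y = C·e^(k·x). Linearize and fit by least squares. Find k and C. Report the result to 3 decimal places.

Taking logs, ln y = k·x + ln C, so regress ln y on x.
AᵀA = [[95.0000, 19.0000]; [19.0000, 6]], rhs = [-40.1739, -4.9897]ᵀ  (here Σx = 19.0000, Σ(x)² = 95.0000, Σln y = -4.9897, Σx·ln y = -40.1739).
Solving (det = 209.0000): k = -0.69971, ln C = 1.38414, so C = exp(1.38414) = 3.99140.

k = -0.700, C = 3.991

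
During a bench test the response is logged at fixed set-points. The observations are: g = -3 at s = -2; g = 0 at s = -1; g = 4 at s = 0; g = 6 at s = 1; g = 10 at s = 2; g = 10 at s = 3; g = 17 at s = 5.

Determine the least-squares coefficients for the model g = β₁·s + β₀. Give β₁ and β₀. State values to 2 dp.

β₁ = 2.77, β₀ = 3.11

The normal system XᵀX·[β₁, β₀]ᵀ = Xᵀg is [[44, 8]; [8, 7]]·[β₁, β₀]ᵀ = [147, 44]ᵀ.
Eliminating β₀: 7·(row 1) − 8·(row 2) gives 244·β₁ = 7·147 − 8·44 = 677, so β₁ = 677/244.
Then β₀ = (44 − 8·(677/244))/7 = 190/61.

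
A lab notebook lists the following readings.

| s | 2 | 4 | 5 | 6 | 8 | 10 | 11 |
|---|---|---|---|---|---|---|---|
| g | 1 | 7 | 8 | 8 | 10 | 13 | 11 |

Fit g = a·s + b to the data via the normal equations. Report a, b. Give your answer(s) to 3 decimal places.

a = 1.065, b = 1.287

Sums needed: Σs·s = 366, Σs = 46, Σ1 = 7.
For Mᵀg: Σs·g = 449, Σg = 58.
Eliminating b: 7·(row 1) − 46·(row 2) gives 446·a = 7·449 − 46·58 = 475, so a = 475/446.
Then b = (58 − 46·(475/446))/7 = 287/223.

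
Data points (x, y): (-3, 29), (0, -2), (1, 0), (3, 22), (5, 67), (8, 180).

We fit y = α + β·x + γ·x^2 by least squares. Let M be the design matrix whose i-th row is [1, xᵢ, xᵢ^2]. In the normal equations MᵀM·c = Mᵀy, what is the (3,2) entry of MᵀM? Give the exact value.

Row 3 ↔ basis x^2, column 2 ↔ basis x, so (MᵀM)_{3,2} = Σᵢ (x^2)·(x) = (9)·(-3) + (0)·(0) + (1)·(1) + (9)·(3) + (25)·(5) + (64)·(8) = 638.

638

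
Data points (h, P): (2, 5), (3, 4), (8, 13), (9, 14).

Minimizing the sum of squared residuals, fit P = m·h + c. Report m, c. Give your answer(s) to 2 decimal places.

m = 1.46, c = 0.97

Forming MᵀM = [[158, 22]; [22, 4]] and MᵀP = [252, 36]ᵀ gives MᵀM·[m, c]ᵀ = MᵀP.
Determinant 158·4 − 22² = 148.
m = (252·4 − 22·36)/148 = 54/37; c = (158·36 − 22·252)/148 = 36/37.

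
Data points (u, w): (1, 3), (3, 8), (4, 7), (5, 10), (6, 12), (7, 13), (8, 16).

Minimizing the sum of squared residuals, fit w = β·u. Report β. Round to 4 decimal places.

Compute the Gram sums: Σu·u = 200.
Moment sums: Σu·w = 396.
So AᵀA·[β]ᵀ = Aᵀw: [[200]]·[β]ᵀ = [396]ᵀ.
β = 396/200 = 1.98.

β = 1.9800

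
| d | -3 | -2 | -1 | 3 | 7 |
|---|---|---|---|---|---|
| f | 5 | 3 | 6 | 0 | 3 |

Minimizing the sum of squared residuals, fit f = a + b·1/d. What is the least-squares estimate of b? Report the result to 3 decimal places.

From the data, Σ1 = 5, Σ1/d = -19/14, Σ1/d·1/d = 2633/1764.
For Mᵀf: Σf = 17, Σ1/d·f = -367/42.
Normal equations: [[5, -19/14]; [-19/14, 2633/1764]]·[a, b]ᵀ = [17, -367/42]ᵀ.
Eliminating b: (2633/1764)·(row 1) − (-19/14)·(row 2) gives (2479/441)·a = (2633/1764)·17 − (-19/14)·(-367/42) = 1703/126, so a = 11921/4958.
Then b = ((-367/42) − (-19/14)·(11921/4958))/(2633/1764) = -9093/2479.

b = -3.668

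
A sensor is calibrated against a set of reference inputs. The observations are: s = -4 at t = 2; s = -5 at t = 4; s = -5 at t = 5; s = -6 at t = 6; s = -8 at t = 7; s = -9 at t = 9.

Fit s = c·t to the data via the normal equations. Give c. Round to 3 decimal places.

The normal equations are: 211·c = -226.
Hence c = -226 / 211 ≈ -1.07109.

c = -1.071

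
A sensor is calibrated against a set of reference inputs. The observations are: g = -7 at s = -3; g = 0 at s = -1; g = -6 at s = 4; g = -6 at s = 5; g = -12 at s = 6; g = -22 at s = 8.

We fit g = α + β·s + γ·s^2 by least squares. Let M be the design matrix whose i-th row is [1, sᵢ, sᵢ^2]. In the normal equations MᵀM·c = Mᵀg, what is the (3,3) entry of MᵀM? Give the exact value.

6355

Row 3 ↔ basis s^2, column 3 ↔ basis s^2, so (MᵀM)_{3,3} = Σᵢ (s^2)·(s^2) = (9)·(9) + (1)·(1) + (16)·(16) + (25)·(25) + (36)·(36) + (64)·(64) = 6355.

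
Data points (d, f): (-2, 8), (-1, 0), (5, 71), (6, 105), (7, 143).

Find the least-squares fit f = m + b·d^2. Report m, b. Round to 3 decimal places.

m = -3.478, b = 2.995

The normal system AᵀA·[m, b]ᵀ = Aᵀf is [[5, 115]; [115, 4339]]·[m, b]ᵀ = [327, 12594]ᵀ.
Eliminating b: 4339·(row 1) − 115·(row 2) gives 8470·m = 4339·327 − 115·12594 = -29457, so m = -29457/8470.
Then b = (12594 − 115·(-29457/8470))/4339 = 5073/1694.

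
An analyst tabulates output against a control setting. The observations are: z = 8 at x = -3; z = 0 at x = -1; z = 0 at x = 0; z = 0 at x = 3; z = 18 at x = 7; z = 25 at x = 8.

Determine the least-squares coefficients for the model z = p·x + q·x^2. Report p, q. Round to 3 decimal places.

AᵀA·[p, q]ᵀ = Aᵀz reads: 132·p + 854·q = 302;  854·p + 6660·q = 2554.
(Σx·x = 132, Σx·x^2 = 854, Σx^2·x^2 = 6660, Σx·z = 302, Σx^2·z = 2554.)
Eliminating q: 6660·(row 1) − 854·(row 2) gives 149804·p = 6660·302 − 854·2554 = -169796, so p = -2497/2203.
Then q = (2554 − 854·(-2497/2203))/6660 = 1165/2203.

p = -1.133, q = 0.529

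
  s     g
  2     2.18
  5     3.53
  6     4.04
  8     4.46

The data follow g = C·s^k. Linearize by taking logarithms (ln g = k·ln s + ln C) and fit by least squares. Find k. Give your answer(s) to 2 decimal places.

With ln gᵢ as the transformed response and ln sᵢ as the regressor:
AᵀA = [[10.6052, 6.1738]; [6.1738, 4]], rhs = [8.1810, 4.9320]ᵀ  (here Σln s = 6.1738, Σ(ln s)² = 10.6052, Σln g = 4.9320, Σln s·ln g = 8.1810).
Slope k = (n·Σln s·ln g − Σln s·Σln g)/(n·Σ(ln s)² − (Σln s)²) = (4·8.1810 − 6.1738·4.9320)/4.3053 = 0.52835; ln C = (Σln g − k·Σln s)/n = 0.41752.

k = 0.53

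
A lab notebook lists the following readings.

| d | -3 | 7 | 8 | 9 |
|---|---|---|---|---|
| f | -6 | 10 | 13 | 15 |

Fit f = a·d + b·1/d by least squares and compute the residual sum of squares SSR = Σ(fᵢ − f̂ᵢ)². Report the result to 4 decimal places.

Compute the Gram sums: Σd·d = 203, Σd·1/d = 4, Σ1/d·1/d = 40513/254016.
Moment sums: Σd·f = 327, Σ1/d·f = 1129/168.
AᵀA·[a, b]ᵀ = Aᵀf becomes [[203, 4]; [4, 40513/254016]]·[a, b]ᵀ = [327, 1129/168]ᵀ.
Δ = 203·(40513/254016) − 4² = 594269/36288.
a = (327·(40513/254016) − 4·(1129/168))/(594269/36288) = 6419559/4159883; b = (203·(1129/168) − 4·327)/(594269/36288) = 2039688/594269.
Residuals: -941349/4159883, -768253/594269, 937280/4159883, 3035790/4159883; SSR = 9591874/4159883.

SSR = 2.3058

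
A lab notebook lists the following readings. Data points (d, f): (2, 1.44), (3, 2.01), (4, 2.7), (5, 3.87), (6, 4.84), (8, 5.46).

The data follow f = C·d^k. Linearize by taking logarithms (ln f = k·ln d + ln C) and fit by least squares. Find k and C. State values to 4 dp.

k = 1.0372, C = 0.6819

With ln fᵢ as the transformed response and ln dᵢ as the regressor:
Σln d = 8.6587, Σ(ln d)² = 13.7340, Σln f = 6.6836, Σln d·ln f = 10.9298.
Normal system: [[13.7340, 8.6587]; [8.6587, 6]]·[k, ln C]ᵀ = [10.9298, 6.6836]ᵀ.
Solving (det = 7.4309): k = 1.03721, ln C = -0.38287, so C = exp(-0.38287) = 0.68190.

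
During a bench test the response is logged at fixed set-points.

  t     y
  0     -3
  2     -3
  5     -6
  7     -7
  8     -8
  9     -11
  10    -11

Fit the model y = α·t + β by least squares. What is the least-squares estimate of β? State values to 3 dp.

Normal-equation sums: Σt·t = 323, Σt = 41, Σ1 = 7.
Moment sums: Σt·y = -358, Σy = -49.
So AᵀA·[α, β]ᵀ = Aᵀy: [[323, 41]; [41, 7]]·[α, β]ᵀ = [-358, -49]ᵀ.
Eliminating β: 7·(row 1) − 41·(row 2) gives 580·α = 7·(-358) − 41·(-49) = -497, so α = -497/580.
Then β = ((-49) − 41·(-497/580))/7 = -1149/580.

β = -1.981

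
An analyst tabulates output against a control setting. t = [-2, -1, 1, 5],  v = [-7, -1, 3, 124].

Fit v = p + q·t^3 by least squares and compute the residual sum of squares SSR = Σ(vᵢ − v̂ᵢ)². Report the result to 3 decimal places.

SSR = 2.073

Forming XᵀX = [[4, 117]; [117, 15691]] and Xᵀv = [119, 15560]ᵀ gives XᵀX·[p, q]ᵀ = Xᵀv.
det = 4·15691 − 117² = 49075.
p = (119·15691 − 117·15560)/49075 = 3593/3775; q = (4·15560 − 117·119)/49075 = 48317/49075.
Residuals: -3698/49075, -47467/49075, 52199/49075, -1034/49075; SSR = 101734/49075.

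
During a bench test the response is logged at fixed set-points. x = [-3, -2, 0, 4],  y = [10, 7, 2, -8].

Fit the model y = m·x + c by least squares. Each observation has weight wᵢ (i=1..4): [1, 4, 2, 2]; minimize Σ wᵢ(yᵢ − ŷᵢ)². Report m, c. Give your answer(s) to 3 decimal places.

From the data, Σwᵢ·x·x = 57, Σwᵢ·x = -3, Σwᵢ·1 = 9.
Moment sums: Σwᵢ·x·y = -150, Σwᵢ·y = 26.
Normal equations: [[57, -3]; [-3, 9]]·[m, c]ᵀ = [-150, 26]ᵀ.
Eliminating c: 9·(row 1) − (-3)·(row 2) gives 504·m = 9·(-150) − (-3)·26 = -1272, so m = -53/21.
Then c = (26 − (-3)·(-53/21))/9 = 43/21.

m = -2.524, c = 2.048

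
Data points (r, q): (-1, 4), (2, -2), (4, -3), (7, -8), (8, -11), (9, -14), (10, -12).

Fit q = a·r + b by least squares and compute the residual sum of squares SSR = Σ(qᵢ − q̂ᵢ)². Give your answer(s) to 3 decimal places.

SSR = 9.906

Entries of XᵀX: Σr·r = 315, Σr = 39, Σ1 = 7.
Right-hand side: Σr·q = -410, Σq = -46.
Eliminating b: 7·(row 1) − 39·(row 2) gives 684·a = 7·(-410) − 39·(-46) = -1076, so a = -269/171.
Then b = ((-46) − 39·(-269/171))/7 = 125/57.
Residuals: 40/171, -179/171, 188/171, 140/171, -104/171, -116/57, 263/171; SSR = 1694/171.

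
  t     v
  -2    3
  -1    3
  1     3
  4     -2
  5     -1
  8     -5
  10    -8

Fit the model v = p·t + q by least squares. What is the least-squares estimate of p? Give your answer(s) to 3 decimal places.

p = -0.937

Compute the Gram sums: Σt·t = 211, Σt = 25, Σ1 = 7.
Right-hand side: Σt·v = -139, Σv = -7.
Normal equations: [[211, 25]; [25, 7]]·[p, q]ᵀ = [-139, -7]ᵀ.
Δ = 211·7 − 25² = 852.
p = ((-139)·7 − 25·(-7))/852 = -133/142; q = (211·(-7) − 25·(-139))/852 = 333/142.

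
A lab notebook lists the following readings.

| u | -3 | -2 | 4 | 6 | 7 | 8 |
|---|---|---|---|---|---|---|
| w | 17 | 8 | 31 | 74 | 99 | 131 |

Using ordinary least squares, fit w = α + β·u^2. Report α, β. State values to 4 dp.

Compute the Gram sums: Σ1 = 6, Σu^2 = 178, Σu^2·u^2 = 8146.
And Σw = 360, Σu^2·w = 16580.
Determinant 6·8146 − 178² = 17192.
α = (360·8146 − 178·16580)/17192 = -2335/2149; β = (6·16580 − 178·360)/17192 = 4425/2149.

α = -1.0866, β = 2.0591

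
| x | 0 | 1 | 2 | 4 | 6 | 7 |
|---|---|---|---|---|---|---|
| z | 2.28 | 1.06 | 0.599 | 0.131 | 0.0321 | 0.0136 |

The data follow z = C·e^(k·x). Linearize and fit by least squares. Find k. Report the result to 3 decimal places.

k = -0.724

Linearized form: ln z = k·x + ln C. From the 6 transformed points,
Σx = 20.0000, Σ(x)² = 106.0000, Σln z = -9.3992, Σx·ln z = -59.8141.
Equations: 106.0000·k + 20.0000·ln C = -59.8141;  20.0000·k + 6·ln C = -9.3992.
Solving (det = 236.0000): k = -0.72416, ln C = 0.84732.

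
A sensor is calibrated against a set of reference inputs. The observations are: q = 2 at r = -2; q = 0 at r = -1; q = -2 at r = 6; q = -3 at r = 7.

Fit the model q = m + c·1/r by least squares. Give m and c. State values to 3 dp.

The normal system XᵀX·[m, c]ᵀ = Xᵀq is [[4, -25/21]; [-25/21, 1145/882]]·[m, c]ᵀ = [-3, -37/21]ᵀ.
det = 4·(1145/882) − (-25/21)² = 185/49.
m = ((-3)·(1145/882) − (-25/21)·(-37/21))/(185/49) = -1057/666; c = (4·(-37/21) − (-25/21)·(-3))/(185/49) = -1561/555.

m = -1.587, c = -2.813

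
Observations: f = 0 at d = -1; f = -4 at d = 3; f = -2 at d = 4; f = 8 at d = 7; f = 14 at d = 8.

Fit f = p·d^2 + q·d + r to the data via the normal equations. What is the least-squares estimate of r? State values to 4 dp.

Normal-equation sums: Σd^2·d^2 = 6835, Σd^2·d = 945, Σd^2 = 139, Σd·d = 139, Σd = 21, Σ1 = 5.
Moment sums: Σd^2·f = 1220, Σd·f = 148, Σf = 16.
So AᵀA·[p, q, r]ᵀ = Aᵀf: [[6835, 945, 139]; [945, 139, 21]; [139, 21, 5]]·[p, q, r]ᵀ = [1220, 148, 16]ᵀ.
Row-reducing yields p = 3186/6391, q = -1784/913, r = -15670/6391.

r = -2.4519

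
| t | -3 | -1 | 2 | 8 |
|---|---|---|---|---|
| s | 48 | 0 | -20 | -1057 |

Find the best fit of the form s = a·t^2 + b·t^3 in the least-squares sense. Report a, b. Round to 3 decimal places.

Normal-equation sums: Σt^2·t^2 = 4194, Σt^2·t^3 = 32556, Σt^3·t^3 = 262938.
Right-hand side: Σt^2·s = -67296, Σt^3·s = -542640.
Normal equations: [[4194, 32556]; [32556, 262938]]·[a, b]ᵀ = [-67296, -542640]ᵀ.
det = 4194·262938 − 32556² = 42868836.
a = ((-67296)·262938 − 32556·(-542640))/42868836 = -791328/1190801; b = (4194·(-542640) − 32556·(-67296))/42868836 = -2359544/1190801.

a = -0.665, b = -1.981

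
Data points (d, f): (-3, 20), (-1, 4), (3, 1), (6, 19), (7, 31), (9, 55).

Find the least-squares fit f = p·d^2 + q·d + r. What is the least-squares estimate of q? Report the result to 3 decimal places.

q = -3.041

Sums needed: Σd^2·d^2 = 10421, Σd^2·d = 1287, Σd^2 = 185, Σd·d = 185, Σd = 21, Σ1 = 6.
Moment sums: Σd^2·f = 6851, Σd·f = 765, Σf = 130.
So XᵀX·[p, q, r]ᵀ = Xᵀf: [[10421, 1287, 185]; [1287, 185, 21]; [185, 21, 6]]·[p, q, r]ᵀ = [6851, 765, 130]ᵀ.
Row-reducing yields p = 356137/350900, q = -1067001/350900, r = 178223/175450.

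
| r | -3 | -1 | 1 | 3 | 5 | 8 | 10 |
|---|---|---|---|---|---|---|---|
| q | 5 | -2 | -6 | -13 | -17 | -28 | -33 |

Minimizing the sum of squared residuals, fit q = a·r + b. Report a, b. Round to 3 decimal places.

a = -2.909, b = -3.870

Sums needed: Σr·r = 209, Σr = 23, Σ1 = 7.
Right-hand side: Σr·q = -697, Σq = -94.
Normal equations: [[209, 23]; [23, 7]]·[a, b]ᵀ = [-697, -94]ᵀ.
Determinant 209·7 − 23² = 934.
a = ((-697)·7 − 23·(-94))/934 = -2717/934; b = (209·(-94) − 23·(-697))/934 = -3615/934.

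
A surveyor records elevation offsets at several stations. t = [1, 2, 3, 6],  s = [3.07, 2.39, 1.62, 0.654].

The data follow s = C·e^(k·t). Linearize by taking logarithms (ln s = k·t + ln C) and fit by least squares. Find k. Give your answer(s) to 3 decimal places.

k = -0.313

Linearized form: ln s = k·t + ln C. From the 4 transformed points,
XᵀX = [[50.0000, 12.0000]; [12.0000, 4]], rhs = [1.7637, 2.0507]ᵀ  (here Σt = 12.0000, Σ(t)² = 50.0000, Σln s = 2.0507, Σt·ln s = 1.7637).
Solving (det = 56.0000): k = -0.31347, ln C = 1.45310.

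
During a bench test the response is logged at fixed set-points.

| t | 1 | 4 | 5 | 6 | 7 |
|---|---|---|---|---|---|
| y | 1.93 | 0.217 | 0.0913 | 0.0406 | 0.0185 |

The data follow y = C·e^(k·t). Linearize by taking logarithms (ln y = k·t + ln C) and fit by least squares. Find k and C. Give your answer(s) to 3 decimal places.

k = -0.777, C = 4.402

Taking logs, ln y = k·t + ln C, so regress ln y on t.
Σt = 23.0000, Σ(t)² = 127.0000, Σln y = -10.4579, Σt·ln y = -64.5757.
Equations: 127.0000·k + 23.0000·ln C = -64.5757;  23.0000·k + 5·ln C = -10.4579.
Δ = 127.0000·5 − (23.0000)² = 106.0000; k = (-64.5757·5 − 23.0000·-10.4579)/106.0000 = -0.77686, ln C = (127.0000·-10.4579 − 23.0000·-64.5757)/106.0000 = 1.48195, so C = exp(1.48195) = 4.40154.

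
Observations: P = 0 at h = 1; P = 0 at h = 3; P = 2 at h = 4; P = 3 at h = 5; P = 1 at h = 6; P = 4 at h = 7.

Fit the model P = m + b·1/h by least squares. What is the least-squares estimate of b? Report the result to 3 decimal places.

b = -3.103

From the data, Σ1 = 6, Σ1/h = 293/140, Σ1/h·1/h = 222581/176400.
Moment sums: ΣP = 10, Σ1/h·P = 193/105.
XᵀX·[m, b]ᵀ = XᵀP becomes [[6, 293/140]; [293/140, 222581/176400]]·[m, b]ᵀ = [10, 193/105]ᵀ.
Δ = 6·(222581/176400) − (293/140)² = 37523/11760.
m = (10·(222581/176400) − (293/140)·(193/105))/(37523/11760) = 1547222/562845; b = (6·(193/105) − (293/140)·10)/(37523/11760) = -116424/37523.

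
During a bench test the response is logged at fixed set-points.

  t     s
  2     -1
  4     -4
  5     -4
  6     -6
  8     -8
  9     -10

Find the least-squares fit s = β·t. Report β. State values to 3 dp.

β = -1.009

With design matrix X, XᵀX = [[226]] and Xᵀs = [-228]ᵀ.
Hence β = -228 / 226 ≈ -1.00885.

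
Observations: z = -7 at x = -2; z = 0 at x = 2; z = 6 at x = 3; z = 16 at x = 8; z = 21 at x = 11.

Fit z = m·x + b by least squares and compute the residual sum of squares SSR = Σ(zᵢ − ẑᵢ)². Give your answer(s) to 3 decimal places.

Sums needed: Σx·x = 202, Σx = 22, Σ1 = 5.
Moment sums: Σx·z = 391, Σz = 36.
So AᵀA·[m, b]ᵀ = Aᵀz: [[202, 22]; [22, 5]]·[m, b]ᵀ = [391, 36]ᵀ.
Δ = 202·5 − 22² = 526.
m = (391·5 − 22·36)/526 = 1163/526; b = (202·36 − 22·391)/526 = -665/263.
Residuals: -13/263, -498/263, 997/526, 221/263, -417/526; SSR = 4479/526.

SSR = 8.515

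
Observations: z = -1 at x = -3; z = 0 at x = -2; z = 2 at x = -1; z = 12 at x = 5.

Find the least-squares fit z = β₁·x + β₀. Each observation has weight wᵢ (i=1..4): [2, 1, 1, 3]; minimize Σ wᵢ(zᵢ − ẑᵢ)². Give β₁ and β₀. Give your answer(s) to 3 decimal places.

The normal equations are: 98·β₁ + 6·β₀ = 184;  6·β₁ + 7·β₀ = 36.
(Σwᵢ·x·x = 98, Σwᵢ·x = 6, Σwᵢ·1 = 7, Σwᵢ·x·z = 184, Σwᵢ·z = 36.)
det = 98·7 − 6² = 650.
β₁ = (184·7 − 6·36)/650 = 536/325; β₀ = (98·36 − 6·184)/650 = 1212/325.

β₁ = 1.649, β₀ = 3.729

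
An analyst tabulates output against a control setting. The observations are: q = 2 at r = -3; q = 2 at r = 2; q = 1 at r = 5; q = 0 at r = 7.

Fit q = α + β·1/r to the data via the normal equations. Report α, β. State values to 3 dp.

α = 1.287, β = -0.290

With design matrix A, AᵀA = [[4, 107/210]; [107/210, 18589/44100]] and Aᵀq = [5, 8/15]ᵀ.
Eliminating β: (18589/44100)·(row 1) − (107/210)·(row 2) gives (20969/14700)·α = (18589/44100)·5 − (107/210)·(8/15) = 26987/14700, so α = 26987/20969.
Then β = ((8/15) − (107/210)·(26987/20969))/(18589/44100) = -6090/20969.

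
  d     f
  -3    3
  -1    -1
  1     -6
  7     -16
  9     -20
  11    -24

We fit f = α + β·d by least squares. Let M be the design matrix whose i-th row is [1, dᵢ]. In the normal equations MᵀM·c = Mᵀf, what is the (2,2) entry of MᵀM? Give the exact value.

Row 2 ↔ basis d, column 2 ↔ basis d, so (MᵀM)_{2,2} = Σᵢ (d)·(d) = (-3)·(-3) + (-1)·(-1) + (1)·(1) + (7)·(7) + (9)·(9) + (11)·(11) = 262.

262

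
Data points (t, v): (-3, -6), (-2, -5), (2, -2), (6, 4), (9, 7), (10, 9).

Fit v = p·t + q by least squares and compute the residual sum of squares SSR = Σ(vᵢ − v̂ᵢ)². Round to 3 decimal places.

Entries of AᵀA: Σt·t = 234, Σt = 22, Σ1 = 6.
Moment sums: Σt·v = 201, Σv = 7.
Normal equations: [[234, 22]; [22, 6]]·[p, q]ᵀ = [201, 7]ᵀ.
Δ = 234·6 − 22² = 920.
p = (201·6 − 22·7)/920 = 263/230; q = (234·7 − 22·201)/920 = -348/115.
Residuals: 21/46, 36/115, -29/23, 19/115, -61/230, 68/115; SSR = 539/230.

SSR = 2.343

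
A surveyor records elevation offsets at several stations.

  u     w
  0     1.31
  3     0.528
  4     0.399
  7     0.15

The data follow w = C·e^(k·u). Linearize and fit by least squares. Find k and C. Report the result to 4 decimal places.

Taking logs, ln w = k·u + ln C, so regress ln w on u.
Σu = 14.0000, Σ(u)² = 74.0000, Σln w = -3.1845, Σu·ln w = -18.8710.
Normal system: [[74.0000, 14.0000]; [14.0000, 4]]·[k, ln C]ᵀ = [-18.8710, -3.1845]ᵀ.
Slope k = (n·Σu·ln w − Σu·Σln w)/(n·Σ(u)² − (Σu)²) = (4·-18.8710 − 14.0000·-3.1845)/100.0000 = -0.30900; ln C = (Σln w − k·Σu)/n = 0.28538, so C = exp(0.28538) = 1.33026.

k = -0.3090, C = 1.3303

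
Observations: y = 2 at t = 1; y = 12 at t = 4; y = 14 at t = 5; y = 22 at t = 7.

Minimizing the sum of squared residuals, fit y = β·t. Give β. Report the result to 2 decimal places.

β = 3.01

Entries of MᵀM: Σt·t = 91.
Right-hand side: Σt·y = 274.
Hence β = 274 / 91 ≈ 3.01099.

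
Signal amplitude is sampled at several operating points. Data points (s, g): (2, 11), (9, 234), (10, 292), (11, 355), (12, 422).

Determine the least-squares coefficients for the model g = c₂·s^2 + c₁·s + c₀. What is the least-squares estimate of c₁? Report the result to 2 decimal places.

Entries of XᵀX: Σs^2·s^2 = 51954, Σs^2·s = 4796, Σs^2 = 450, Σs·s = 450, Σs = 44, Σ1 = 5.
For Xᵀg: Σs^2·g = 151921, Σs·g = 14017, Σg = 1314.
Row-reducing yields c₂ = 156335/51038, c₁ = -86927/51038, c₀ = 53797/25519.

c₁ = -1.70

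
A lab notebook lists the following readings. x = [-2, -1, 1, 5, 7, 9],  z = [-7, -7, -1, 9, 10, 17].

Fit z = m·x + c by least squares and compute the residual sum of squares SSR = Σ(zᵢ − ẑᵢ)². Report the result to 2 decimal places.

SSR = 8.93

Compute the Gram sums: Σx·x = 161, Σx = 19, Σ1 = 6.
Right-hand side: Σx·z = 288, Σz = 21.
Normal equations: [[161, 19]; [19, 6]]·[m, c]ᵀ = [288, 21]ᵀ.
det = 161·6 − 19² = 605.
m = (288·6 − 19·21)/605 = 1329/605; c = (161·21 − 19·288)/605 = -2091/605.
Residuals: 514/605, -163/121, 157/605, 81/55, -1162/605, 83/121; SSR = 5404/605.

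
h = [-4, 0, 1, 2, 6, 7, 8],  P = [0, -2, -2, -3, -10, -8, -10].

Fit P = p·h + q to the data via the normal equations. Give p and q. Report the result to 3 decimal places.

Setting ∂/∂p … = 0 gives: 170·p + 20·q = -204;  20·p + 7·q = -35.
Determinant 170·7 − 20² = 790.
p = ((-204)·7 − 20·(-35))/790 = -364/395; q = (170·(-35) − 20·(-204))/790 = -187/79.

p = -0.922, q = -2.367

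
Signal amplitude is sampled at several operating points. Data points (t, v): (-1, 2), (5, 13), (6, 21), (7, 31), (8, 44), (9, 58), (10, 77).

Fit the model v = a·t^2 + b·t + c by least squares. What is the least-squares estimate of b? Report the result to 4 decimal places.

The normal system MᵀM·[a, b, c]ᵀ = Mᵀv is [[24980, 2924, 356]; [2924, 356, 44]; [356, 44, 7]]·[a, b, c]ᵀ = [17816, 2050, 246]ᵀ.
Row-reducing yields a = 9461/9384, b = -22235/9384, c = -484/391.

b = -2.3695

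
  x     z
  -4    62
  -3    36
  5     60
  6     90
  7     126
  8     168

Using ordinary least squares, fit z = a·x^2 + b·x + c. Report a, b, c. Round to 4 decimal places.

a = 3.0277, b = -3.1979, c = 0.0422

From the data, Σx^2·x^2 = 8755, Σx^2·x = 1105, Σx^2 = 199, Σx·x = 199, Σx = 19, Σ1 = 6.
For Aᵀz: Σx^2·z = 22982, Σx·z = 2710, Σz = 542.
AᵀA·[a, b, c]ᵀ = Aᵀz becomes [[8755, 1105, 199]; [1105, 199, 19]; [199, 19, 6]]·[a, b, c]ᵀ = [22982, 2710, 542]ᵀ.
Solving the 3×3 system (Gaussian elimination) gives a = 47813/15792, b = -50501/15792, c = 111/2632.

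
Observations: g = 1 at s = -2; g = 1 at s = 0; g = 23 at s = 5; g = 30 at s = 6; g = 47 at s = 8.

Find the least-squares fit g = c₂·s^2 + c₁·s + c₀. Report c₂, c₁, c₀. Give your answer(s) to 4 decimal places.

With design matrix X, XᵀX = [[6033, 845, 129]; [845, 129, 17]; [129, 17, 5]] and Xᵀg = [4667, 669, 102]ᵀ.
Row-reducing yields c₂ = 17473/34276, c₁ = 55375/34276, c₀ = 15038/8569.

c₂ = 0.5098, c₁ = 1.6156, c₀ = 1.7549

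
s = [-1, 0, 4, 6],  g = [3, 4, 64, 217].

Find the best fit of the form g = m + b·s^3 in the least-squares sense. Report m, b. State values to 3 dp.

m = 3.177, b = 0.987

The normal system MᵀM·[m, b]ᵀ = Mᵀg is [[4, 279]; [279, 50753]]·[m, b]ᵀ = [288, 50965]ᵀ.
det = 4·50753 − 279² = 125171.
m = (288·50753 − 279·50965)/125171 = 397629/125171; b = (4·50965 − 279·288)/125171 = 123508/125171.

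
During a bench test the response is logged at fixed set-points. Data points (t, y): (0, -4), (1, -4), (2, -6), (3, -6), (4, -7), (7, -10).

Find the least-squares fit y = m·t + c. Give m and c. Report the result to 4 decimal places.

The normal system XᵀX·[m, c]ᵀ = Xᵀy is [[79, 17]; [17, 6]]·[m, c]ᵀ = [-132, -37]ᵀ.
det = 79·6 − 17² = 185.
m = ((-132)·6 − 17·(-37))/185 = -163/185; c = (79·(-37) − 17·(-132))/185 = -679/185.

m = -0.8811, c = -3.6703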